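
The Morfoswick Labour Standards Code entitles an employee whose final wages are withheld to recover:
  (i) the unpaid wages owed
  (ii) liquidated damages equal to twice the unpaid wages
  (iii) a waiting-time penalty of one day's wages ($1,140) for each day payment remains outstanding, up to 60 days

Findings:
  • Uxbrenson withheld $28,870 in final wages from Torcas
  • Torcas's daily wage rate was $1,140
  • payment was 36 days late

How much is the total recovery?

Doubled: 2 × $28,870 = $57,740
Penalty days: min(36, 60) = 36
Waiting-time penalty: 36 × $1,140 = $41,040
Total award: $28,870 + $57,740 + $41,040 = $127,650

Total award: $127,650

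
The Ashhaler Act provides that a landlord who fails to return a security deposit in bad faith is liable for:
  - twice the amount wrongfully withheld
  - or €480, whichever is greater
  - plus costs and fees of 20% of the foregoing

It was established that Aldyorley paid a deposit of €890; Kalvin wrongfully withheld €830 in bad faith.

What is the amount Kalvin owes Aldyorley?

Doubled: 2 × €830 = €1,660
Minimum €480: €1,660 meets the minimum, no increase.
Costs and fees: 20% of €1,660 = €332
Total recovery: €1,660 + €332 = €1,992

€1,992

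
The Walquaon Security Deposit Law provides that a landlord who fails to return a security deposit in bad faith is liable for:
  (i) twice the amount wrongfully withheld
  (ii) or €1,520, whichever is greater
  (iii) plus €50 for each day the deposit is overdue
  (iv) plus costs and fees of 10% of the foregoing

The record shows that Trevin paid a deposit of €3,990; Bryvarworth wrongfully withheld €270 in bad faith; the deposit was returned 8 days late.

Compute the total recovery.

€2,112

Doubled: 2 × €270 = €540
Minimum €1,520: €540 is below the minimum → €1,520
Late-return penalty: 8 × €50 = €400
Damages plus late penalty: €1,520 + €400 = €1,920
Costs and fees: 10% of €1,920 = €192
Total recovery: €1,920 + €192 = €2,112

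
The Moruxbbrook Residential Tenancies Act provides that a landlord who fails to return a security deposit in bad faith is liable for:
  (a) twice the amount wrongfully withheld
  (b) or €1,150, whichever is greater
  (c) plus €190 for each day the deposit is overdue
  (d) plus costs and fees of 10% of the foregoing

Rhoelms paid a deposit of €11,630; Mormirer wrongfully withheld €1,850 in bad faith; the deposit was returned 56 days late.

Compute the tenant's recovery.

€15,774

Doubled: 2 × €1,850 = €3,700
Minimum €1,150: €3,700 meets the minimum, no increase.
Late-return penalty: 56 × €190 = €10,640
Damages plus late penalty: €3,700 + €10,640 = €14,340
Costs and fees: 10% of €14,340 = €1,434
Total recovery: €14,340 + €1,434 = €15,774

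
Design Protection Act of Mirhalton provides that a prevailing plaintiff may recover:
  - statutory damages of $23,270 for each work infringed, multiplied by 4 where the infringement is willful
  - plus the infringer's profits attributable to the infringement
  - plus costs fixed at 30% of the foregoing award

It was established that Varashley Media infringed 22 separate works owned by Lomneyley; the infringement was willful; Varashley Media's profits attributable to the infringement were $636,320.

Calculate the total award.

$3,489,304

Statutory damages: 22 × $23,270 = $511,940
Multiplied by 4: 4 × $511,940 = $2,047,760
Combined award: $2,047,760 + $636,320 = $2,684,080
Costs: 30% of $2,684,080 = $805,224
Award plus costs: $2,684,080 + $805,224 = $3,489,304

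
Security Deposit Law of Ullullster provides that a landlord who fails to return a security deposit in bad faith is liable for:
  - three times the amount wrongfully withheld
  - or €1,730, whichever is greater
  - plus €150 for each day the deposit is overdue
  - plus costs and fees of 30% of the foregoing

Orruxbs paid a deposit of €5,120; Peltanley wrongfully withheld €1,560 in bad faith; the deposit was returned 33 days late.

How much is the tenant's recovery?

€12,519

Trebled: 3 × €1,560 = €4,680
Minimum €1,730: €4,680 meets the minimum, no increase.
Late-return penalty: 33 × €150 = €4,950
Damages plus late penalty: €4,680 + €4,950 = €9,630
Costs and fees: 30% of €9,630 = €2,889
Total recovery: €9,630 + €2,889 = €12,519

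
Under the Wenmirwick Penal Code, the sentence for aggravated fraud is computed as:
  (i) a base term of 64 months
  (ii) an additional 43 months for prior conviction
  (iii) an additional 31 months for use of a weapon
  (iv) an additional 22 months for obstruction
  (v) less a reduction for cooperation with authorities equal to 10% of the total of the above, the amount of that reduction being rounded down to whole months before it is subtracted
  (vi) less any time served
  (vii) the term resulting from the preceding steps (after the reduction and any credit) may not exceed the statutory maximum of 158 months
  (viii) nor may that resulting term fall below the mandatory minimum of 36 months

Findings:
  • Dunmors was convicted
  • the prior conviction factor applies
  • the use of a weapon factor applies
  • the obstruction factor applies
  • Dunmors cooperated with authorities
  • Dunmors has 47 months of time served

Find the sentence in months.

97 months

Prior conviction enhancement: +43 months
Use of a weapon enhancement: +31 months
Obstruction enhancement: +22 months
Adjusted term: 64 months + 43 months + 31 months + 22 months = 160 months
Cooperation with authorities reduction: 10% of 160 months = 16 months (rounded down)
After reduction: 160 − 16 = 144 months
Less time served: 144 months − 47 months = 97 months
Cap at 158 months: 97 months is within the cap, no reduction.
Minimum 36 months: 97 months meets the minimum, no increase.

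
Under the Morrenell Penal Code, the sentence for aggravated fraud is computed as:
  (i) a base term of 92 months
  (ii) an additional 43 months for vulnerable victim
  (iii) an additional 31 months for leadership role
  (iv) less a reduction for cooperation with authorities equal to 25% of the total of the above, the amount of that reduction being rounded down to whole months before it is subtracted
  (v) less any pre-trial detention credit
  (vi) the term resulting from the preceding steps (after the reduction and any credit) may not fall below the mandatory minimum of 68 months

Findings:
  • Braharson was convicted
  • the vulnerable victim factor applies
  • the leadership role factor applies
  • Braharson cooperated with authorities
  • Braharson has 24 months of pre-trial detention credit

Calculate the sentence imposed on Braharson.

101 months

Vulnerable victim enhancement: +43 months
Leadership role enhancement: +31 months
Adjusted term: 92 months + 43 months + 31 months = 166 months
Cooperation with authorities reduction: 25% of 166 months = 41 months (rounded down)
After reduction: 166 − 41 = 125 months
Less pre-trial detention credit: 125 months − 24 months = 101 months
Minimum 68 months: 101 months meets the minimum, no increase.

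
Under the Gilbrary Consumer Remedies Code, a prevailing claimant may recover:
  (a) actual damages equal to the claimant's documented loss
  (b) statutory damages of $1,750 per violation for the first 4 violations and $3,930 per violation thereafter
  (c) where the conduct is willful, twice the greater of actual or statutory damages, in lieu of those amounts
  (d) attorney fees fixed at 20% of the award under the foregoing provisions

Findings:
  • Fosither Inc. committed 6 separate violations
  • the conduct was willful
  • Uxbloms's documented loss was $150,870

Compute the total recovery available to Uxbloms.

First 4 violations: 4 × $1,750 = $7,000
Remaining violations: (6 − 4) × $3,930 = $7,860
Statutory damages: $7,000 + $7,860 = $14,860
Greater of actual damages ($150,870) or statutory damages ($14,860): $150,870
Doubled: 2 × $150,870 = $301,740
Attorney fees: 20% of $301,740 = $60,348
Total recovery: $301,740 + $60,348 = $362,088

$362,088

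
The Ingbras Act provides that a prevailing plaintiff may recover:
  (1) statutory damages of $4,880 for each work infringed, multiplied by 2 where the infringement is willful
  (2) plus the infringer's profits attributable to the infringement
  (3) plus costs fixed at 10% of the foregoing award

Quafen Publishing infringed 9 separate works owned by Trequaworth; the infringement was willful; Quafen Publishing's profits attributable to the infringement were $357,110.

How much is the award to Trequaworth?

$489,445

Statutory damages: 9 × $4,880 = $43,920
Doubled: 2 × $43,920 = $87,840
Combined award: $87,840 + $357,110 = $444,950
Costs: 10% of $444,950 = $44,495
Award plus costs: $444,950 + $44,495 = $489,445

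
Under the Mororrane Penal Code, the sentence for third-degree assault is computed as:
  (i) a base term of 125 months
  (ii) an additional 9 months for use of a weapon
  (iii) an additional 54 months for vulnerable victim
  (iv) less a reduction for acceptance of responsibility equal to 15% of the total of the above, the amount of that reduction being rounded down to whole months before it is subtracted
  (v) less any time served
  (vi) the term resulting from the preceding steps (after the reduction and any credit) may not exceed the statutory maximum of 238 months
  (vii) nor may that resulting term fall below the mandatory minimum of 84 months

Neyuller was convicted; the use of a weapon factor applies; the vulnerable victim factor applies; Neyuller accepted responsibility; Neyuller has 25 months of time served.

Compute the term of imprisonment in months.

Use of a weapon enhancement: +9 months
Vulnerable victim enhancement: +54 months
Adjusted term: 125 months + 9 months + 54 months = 188 months
Acceptance of responsibility reduction: 15% of 188 months = 28 months (rounded down)
After reduction: 188 − 28 = 160 months
Less time served: 160 months − 25 months = 135 months
Cap at 238 months: 135 months is within the cap, no reduction.
Minimum 84 months: 135 months meets the minimum, no increase.

135 months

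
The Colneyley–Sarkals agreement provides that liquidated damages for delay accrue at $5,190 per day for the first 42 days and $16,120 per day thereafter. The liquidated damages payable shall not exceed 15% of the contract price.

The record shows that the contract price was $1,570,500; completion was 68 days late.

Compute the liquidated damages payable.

$235,575

First 42 days: 42 × $5,190 = $217,980
Remaining days: (68 − 42) × $16,120 = $419,120
Accrued per-day damages: $217,980 + $419,120 = $637,100
Cap: 15% of $1,570,500 = $235,575
Cap at $235,575: $637,100 exceeds the cap → $235,575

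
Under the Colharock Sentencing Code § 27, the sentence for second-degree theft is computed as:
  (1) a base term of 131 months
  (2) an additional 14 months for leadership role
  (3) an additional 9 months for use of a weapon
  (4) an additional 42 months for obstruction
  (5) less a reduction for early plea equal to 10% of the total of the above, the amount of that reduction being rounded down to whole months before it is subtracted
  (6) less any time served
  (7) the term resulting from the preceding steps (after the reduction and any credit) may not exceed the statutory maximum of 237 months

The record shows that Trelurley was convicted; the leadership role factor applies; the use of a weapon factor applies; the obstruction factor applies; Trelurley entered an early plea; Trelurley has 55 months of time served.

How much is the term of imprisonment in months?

122 months

Leadership role enhancement: +14 months
Use of a weapon enhancement: +9 months
Obstruction enhancement: +42 months
Adjusted term: 131 months + 14 months + 9 months + 42 months = 196 months
Early plea reduction: 10% of 196 months = 19 months (rounded down)
After reduction: 196 − 19 = 177 months
Less time served: 177 months − 55 months = 122 months
Cap at 237 months: 122 months is within the cap, no reduction.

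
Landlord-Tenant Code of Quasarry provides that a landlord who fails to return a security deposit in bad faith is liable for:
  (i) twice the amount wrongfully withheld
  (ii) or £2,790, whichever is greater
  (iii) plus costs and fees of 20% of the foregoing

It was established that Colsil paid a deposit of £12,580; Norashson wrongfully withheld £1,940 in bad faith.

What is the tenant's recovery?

Doubled: 2 × £1,940 = £3,880
Minimum £2,790: £3,880 meets the minimum, no increase.
Costs and fees: 20% of £3,880 = £776
Total recovery: £3,880 + £776 = £4,656

£4,656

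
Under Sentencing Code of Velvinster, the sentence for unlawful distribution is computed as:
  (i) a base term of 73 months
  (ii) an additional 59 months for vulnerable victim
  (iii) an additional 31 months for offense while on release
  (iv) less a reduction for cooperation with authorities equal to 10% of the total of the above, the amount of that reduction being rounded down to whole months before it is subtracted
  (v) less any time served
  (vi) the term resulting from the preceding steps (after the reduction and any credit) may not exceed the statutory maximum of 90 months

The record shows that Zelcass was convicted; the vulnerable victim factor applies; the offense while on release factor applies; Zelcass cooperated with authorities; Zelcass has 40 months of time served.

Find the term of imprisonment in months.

Vulnerable victim enhancement: +59 months
Offense while on release enhancement: +31 months
Adjusted term: 73 months + 59 months + 31 months = 163 months
Cooperation with authorities reduction: 10% of 163 months = 16 months (rounded down)
After reduction: 163 − 16 = 147 months
Less time served: 147 months − 40 months = 107 months
Cap at 90 months: 107 months exceeds the cap → 90 months

90 months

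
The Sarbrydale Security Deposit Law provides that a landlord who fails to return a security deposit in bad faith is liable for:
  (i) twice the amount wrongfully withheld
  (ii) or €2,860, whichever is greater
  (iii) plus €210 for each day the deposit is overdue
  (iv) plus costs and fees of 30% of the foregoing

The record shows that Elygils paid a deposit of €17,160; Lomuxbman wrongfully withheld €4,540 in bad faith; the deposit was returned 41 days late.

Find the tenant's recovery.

€22,997

Doubled: 2 × €4,540 = €9,080
Minimum €2,860: €9,080 meets the minimum, no increase.
Late-return penalty: 41 × €210 = €8,610
Damages plus late penalty: €9,080 + €8,610 = €17,690
Costs and fees: 30% of €17,690 = €5,307
Total recovery: €17,690 + €5,307 = €22,997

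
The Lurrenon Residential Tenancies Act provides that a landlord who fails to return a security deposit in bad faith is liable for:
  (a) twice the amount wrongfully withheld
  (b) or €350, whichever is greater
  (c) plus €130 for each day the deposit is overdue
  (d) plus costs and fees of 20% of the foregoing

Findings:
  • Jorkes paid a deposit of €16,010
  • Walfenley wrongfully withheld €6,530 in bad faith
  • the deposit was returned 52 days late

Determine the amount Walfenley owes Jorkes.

Doubled: 2 × €6,530 = €13,060
Minimum €350: €13,060 meets the minimum, no increase.
Late-return penalty: 52 × €130 = €6,760
Damages plus late penalty: €13,060 + €6,760 = €19,820
Costs and fees: 20% of €19,820 = €3,964
Total recovery: €19,820 + €3,964 = €23,784

€23,784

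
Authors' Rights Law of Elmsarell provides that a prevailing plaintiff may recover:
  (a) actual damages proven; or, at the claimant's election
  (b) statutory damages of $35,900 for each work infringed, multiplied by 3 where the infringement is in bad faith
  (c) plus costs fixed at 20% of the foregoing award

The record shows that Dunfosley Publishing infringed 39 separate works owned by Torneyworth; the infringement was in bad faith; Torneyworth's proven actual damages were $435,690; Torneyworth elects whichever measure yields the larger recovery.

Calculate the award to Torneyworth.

$5,040,360

Statutory damages: 39 × $35,900 = $1,400,100
Trebled: 3 × $1,400,100 = $4,200,300
Greater of actual damages ($435,690) or enhanced statutory damages ($4,200,300): $4,200,300
Costs: 20% of $4,200,300 = $840,060
Award plus costs: $4,200,300 + $840,060 = $5,040,360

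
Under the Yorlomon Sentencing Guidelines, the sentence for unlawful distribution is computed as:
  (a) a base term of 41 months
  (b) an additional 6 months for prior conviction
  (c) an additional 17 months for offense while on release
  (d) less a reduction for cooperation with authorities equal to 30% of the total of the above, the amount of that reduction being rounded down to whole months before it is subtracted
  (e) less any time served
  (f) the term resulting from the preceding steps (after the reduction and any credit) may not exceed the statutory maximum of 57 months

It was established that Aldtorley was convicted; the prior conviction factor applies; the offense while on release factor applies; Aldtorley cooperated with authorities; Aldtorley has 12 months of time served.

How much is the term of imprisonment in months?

Prior conviction enhancement: +6 months
Offense while on release enhancement: +17 months
Adjusted term: 41 months + 6 months + 17 months = 64 months
Cooperation with authorities reduction: 30% of 64 months = 19 months (rounded down)
After reduction: 64 − 19 = 45 months
Less time served: 45 months − 12 months = 33 months
Cap at 57 months: 33 months is within the cap, no reduction.

Sentence: 33 months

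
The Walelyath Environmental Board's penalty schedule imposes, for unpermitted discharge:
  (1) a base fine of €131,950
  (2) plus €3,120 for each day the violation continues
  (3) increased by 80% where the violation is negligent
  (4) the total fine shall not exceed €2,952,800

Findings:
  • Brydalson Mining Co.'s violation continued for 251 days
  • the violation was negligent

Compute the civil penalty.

Per-day component: 251 × €3,120 = €783,120
Base plus per-day: €131,950 + €783,120 = €915,070
Enhancement: 80% of €915,070 = €732,056
Enhanced fine: €915,070 + €732,056 = €1,647,126
Cap at €2,952,800: €1,647,126 is within the cap, no reduction.

Civil penalty: €1,647,126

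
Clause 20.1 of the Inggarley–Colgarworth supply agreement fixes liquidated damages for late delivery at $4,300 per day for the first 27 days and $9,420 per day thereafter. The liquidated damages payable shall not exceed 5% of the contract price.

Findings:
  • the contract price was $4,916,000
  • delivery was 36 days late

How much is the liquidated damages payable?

First 27 days: 27 × $4,300 = $116,100
Remaining days: (36 − 27) × $9,420 = $84,780
Accrued per-day damages: $116,100 + $84,780 = $200,880
Cap: 5% of $4,916,000 = $245,800
Cap at $245,800: $200,880 is within the cap, no reduction.

$200,880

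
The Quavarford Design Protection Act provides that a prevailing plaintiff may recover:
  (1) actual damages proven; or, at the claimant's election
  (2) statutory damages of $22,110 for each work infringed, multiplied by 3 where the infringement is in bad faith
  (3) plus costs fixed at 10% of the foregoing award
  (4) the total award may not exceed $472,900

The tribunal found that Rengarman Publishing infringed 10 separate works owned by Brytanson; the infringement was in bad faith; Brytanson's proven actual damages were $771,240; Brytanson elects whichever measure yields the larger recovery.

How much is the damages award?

Statutory damages: 10 × $22,110 = $221,100
Trebled: 3 × $221,100 = $663,300
Greater of actual damages ($771,240) or enhanced statutory damages ($663,300): $771,240
Costs: 10% of $771,240 = $77,124
Award plus costs: $771,240 + $77,124 = $848,364
Cap at $472,900: $848,364 exceeds the cap → $472,900

$472,900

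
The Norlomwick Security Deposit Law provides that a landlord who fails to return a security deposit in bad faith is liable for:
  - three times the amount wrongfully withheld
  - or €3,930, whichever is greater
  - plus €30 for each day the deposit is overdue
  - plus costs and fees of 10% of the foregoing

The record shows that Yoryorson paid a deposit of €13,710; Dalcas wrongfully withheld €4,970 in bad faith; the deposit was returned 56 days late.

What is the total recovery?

Trebled: 3 × €4,970 = €14,910
Minimum €3,930: €14,910 meets the minimum, no increase.
Late-return penalty: 56 × €30 = €1,680
Damages plus late penalty: €14,910 + €1,680 = €16,590
Costs and fees: 10% of €16,590 = €1,659
Total recovery: €16,590 + €1,659 = €18,249

€18,249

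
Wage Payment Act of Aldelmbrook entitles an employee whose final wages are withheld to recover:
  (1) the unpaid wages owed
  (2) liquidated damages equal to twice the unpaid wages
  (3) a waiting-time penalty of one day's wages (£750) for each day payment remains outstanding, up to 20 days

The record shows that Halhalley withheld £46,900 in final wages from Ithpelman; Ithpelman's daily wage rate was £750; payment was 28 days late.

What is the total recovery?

Doubled: 2 × £46,900 = £93,800
Penalty days: min(28, 20) = 20
Waiting-time penalty: 20 × £750 = £15,000
Total award: £46,900 + £93,800 + £15,000 = £155,700

£155,700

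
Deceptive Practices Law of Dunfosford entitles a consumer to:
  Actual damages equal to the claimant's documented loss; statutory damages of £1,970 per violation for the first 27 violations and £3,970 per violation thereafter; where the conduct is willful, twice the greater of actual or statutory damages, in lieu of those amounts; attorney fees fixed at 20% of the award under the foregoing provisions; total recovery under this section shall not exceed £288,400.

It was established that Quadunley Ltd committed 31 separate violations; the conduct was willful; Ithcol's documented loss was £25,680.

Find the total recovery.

£165,768

First 27 violations: 27 × £1,970 = £53,190
Remaining violations: (31 − 27) × £3,970 = £15,880
Statutory damages: £53,190 + £15,880 = £69,070
Greater of actual damages (£25,680) or statutory damages (£69,070): £69,070
Doubled: 2 × £69,070 = £138,140
Attorney fees: 20% of £138,140 = £27,628
Total before cap: £138,140 + £27,628 = £165,768
Cap at £288,400: £165,768 is within the cap, no reduction.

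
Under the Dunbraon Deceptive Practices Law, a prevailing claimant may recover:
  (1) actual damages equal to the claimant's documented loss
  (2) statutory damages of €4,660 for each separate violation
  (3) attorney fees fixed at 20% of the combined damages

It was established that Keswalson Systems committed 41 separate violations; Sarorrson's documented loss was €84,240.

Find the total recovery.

€330,360

Statutory damages: 41 × €4,660 = €191,060
Combined damages: €84,240 + €191,060 = €275,300
Attorney fees: 20% of €275,300 = €55,060
Total recovery: €275,300 + €55,060 = €330,360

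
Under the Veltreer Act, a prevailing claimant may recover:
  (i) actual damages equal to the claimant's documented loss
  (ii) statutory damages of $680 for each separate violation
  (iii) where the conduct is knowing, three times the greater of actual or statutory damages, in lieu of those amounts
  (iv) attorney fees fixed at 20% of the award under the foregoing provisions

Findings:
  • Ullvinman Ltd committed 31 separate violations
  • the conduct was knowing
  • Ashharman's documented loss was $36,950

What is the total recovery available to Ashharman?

Total recovery: $133,020

Statutory damages: 31 × $680 = $21,080
Greater of actual damages ($36,950) or statutory damages ($21,080): $36,950
Trebled: 3 × $36,950 = $110,850
Attorney fees: 20% of $110,850 = $22,170
Total recovery: $110,850 + $22,170 = $133,020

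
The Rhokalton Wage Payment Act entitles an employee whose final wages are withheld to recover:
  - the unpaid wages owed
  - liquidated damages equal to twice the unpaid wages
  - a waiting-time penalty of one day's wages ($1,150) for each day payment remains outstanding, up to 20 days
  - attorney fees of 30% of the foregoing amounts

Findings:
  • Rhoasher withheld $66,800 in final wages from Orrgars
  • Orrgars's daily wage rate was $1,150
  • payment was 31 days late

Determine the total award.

Total award: $290,420

Doubled: 2 × $66,800 = $133,600
Penalty days: min(31, 20) = 20
Waiting-time penalty: 20 × $1,150 = $23,000
Subtotal: $66,800 + $133,600 + $23,000 = $223,400
Attorney fees: 30% of $223,400 = $67,020
Total award: $223,400 + $67,020 = $290,420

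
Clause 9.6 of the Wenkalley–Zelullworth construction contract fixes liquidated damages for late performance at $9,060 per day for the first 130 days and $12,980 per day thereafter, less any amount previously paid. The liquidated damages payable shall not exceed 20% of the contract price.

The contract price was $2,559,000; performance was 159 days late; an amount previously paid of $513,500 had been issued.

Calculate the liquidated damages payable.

Liquidated damages: $511,800

First 130 days: 130 × $9,060 = $1,177,800
Remaining days: (159 − 130) × $12,980 = $376,420
Accrued per-day damages: $1,177,800 + $376,420 = $1,554,220
Less amount previously paid: $1,554,220 − $513,500 = $1,040,720
Cap: 20% of $2,559,000 = $511,800
Cap at $511,800: $1,040,720 exceeds the cap → $511,800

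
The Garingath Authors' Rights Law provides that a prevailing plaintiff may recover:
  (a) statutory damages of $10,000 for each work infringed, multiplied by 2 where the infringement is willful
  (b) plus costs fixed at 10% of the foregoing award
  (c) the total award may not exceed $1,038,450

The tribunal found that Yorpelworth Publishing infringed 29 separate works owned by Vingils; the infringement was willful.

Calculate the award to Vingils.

Statutory damages: 29 × $10,000 = $290,000
Doubled: 2 × $290,000 = $580,000
Costs: 10% of $580,000 = $58,000
Award plus costs: $580,000 + $58,000 = $638,000
Cap at $1,038,450: $638,000 is within the cap, no reduction.

$638,000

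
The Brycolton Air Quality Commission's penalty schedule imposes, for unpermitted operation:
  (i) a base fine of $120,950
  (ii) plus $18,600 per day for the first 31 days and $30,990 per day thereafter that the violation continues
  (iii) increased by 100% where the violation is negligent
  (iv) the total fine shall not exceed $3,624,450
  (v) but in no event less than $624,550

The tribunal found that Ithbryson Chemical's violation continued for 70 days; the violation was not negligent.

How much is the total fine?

First 31 days: 31 × $18,600 = $576,600
Remaining days: (70 − 31) × $30,990 = $1,208,610
Per-day component: $576,600 + $1,208,610 = $1,785,210
Base plus per-day: $120,950 + $1,785,210 = $1,906,160
The violation was not negligent: no 100% increase.
Cap at $3,624,450: $1,906,160 is within the cap, no reduction.
Minimum $624,550: $1,906,160 meets the minimum, no increase.

$1,906,160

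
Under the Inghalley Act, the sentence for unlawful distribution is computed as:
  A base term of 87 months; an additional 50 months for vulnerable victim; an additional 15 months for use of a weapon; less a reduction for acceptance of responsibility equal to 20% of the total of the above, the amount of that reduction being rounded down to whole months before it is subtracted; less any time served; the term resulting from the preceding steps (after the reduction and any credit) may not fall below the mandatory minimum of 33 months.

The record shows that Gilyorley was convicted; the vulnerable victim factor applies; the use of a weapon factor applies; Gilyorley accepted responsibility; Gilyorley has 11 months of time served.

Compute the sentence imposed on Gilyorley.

111 months

Vulnerable victim enhancement: +50 months
Use of a weapon enhancement: +15 months
Adjusted term: 87 months + 50 months + 15 months = 152 months
Acceptance of responsibility reduction: 20% of 152 months = 30 months (rounded down)
After reduction: 152 − 30 = 122 months
Less time served: 122 months − 11 months = 111 months
Minimum 33 months: 111 months meets the minimum, no increase.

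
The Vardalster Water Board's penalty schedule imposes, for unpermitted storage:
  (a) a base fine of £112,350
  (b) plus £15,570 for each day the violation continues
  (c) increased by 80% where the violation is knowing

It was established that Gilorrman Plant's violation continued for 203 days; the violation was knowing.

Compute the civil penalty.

Per-day component: 203 × £15,570 = £3,160,710
Base plus per-day: £112,350 + £3,160,710 = £3,273,060
Enhancement: 80% of £3,273,060 = £2,618,448
Enhanced fine: £3,273,060 + £2,618,448 = £5,891,508

£5,891,508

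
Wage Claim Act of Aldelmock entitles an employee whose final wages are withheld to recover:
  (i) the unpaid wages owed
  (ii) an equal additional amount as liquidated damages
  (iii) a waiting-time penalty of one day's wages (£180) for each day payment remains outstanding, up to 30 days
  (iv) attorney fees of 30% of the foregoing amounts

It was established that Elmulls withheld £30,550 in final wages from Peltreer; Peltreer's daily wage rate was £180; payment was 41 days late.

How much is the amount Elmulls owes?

Liquidated damages (equal amount): £30,550
Penalty days: min(41, 30) = 30
Waiting-time penalty: 30 × £180 = £5,400
Subtotal: £30,550 + £30,550 + £5,400 = £66,500
Attorney fees: 30% of £66,500 = £19,950
Total award: £66,500 + £19,950 = £86,450

£86,450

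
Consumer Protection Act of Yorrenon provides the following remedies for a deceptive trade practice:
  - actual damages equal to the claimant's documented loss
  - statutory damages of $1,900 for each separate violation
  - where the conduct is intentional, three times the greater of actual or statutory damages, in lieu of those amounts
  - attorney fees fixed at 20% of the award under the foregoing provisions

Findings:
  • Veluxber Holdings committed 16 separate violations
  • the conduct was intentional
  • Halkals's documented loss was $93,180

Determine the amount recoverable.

$335,448

Statutory damages: 16 × $1,900 = $30,400
Greater of actual damages ($93,180) or statutory damages ($30,400): $93,180
Trebled: 3 × $93,180 = $279,540
Attorney fees: 20% of $279,540 = $55,908
Total recovery: $279,540 + $55,908 = $335,448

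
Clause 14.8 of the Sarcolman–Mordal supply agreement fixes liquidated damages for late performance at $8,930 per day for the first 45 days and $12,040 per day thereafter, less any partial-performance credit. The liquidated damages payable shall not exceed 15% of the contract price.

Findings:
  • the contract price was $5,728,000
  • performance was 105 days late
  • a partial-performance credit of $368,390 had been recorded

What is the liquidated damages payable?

$755,860

First 45 days: 45 × $8,930 = $401,850
Remaining days: (105 − 45) × $12,040 = $722,400
Accrued per-day damages: $401,850 + $722,400 = $1,124,250
Less partial-performance credit: $1,124,250 − $368,390 = $755,860
Cap: 15% of $5,728,000 = $859,200
Cap at $859,200: $755,860 is within the cap, no reduction.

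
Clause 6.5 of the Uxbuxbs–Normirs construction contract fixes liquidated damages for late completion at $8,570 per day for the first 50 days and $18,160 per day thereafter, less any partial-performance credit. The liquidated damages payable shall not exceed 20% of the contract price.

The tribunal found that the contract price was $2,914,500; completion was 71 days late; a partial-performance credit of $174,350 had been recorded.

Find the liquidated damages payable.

$582,900

First 50 days: 50 × $8,570 = $428,500
Remaining days: (71 − 50) × $18,160 = $381,360
Accrued per-day damages: $428,500 + $381,360 = $809,860
Less partial-performance credit: $809,860 − $174,350 = $635,510
Cap: 20% of $2,914,500 = $582,900
Cap at $582,900: $635,510 exceeds the cap → $582,900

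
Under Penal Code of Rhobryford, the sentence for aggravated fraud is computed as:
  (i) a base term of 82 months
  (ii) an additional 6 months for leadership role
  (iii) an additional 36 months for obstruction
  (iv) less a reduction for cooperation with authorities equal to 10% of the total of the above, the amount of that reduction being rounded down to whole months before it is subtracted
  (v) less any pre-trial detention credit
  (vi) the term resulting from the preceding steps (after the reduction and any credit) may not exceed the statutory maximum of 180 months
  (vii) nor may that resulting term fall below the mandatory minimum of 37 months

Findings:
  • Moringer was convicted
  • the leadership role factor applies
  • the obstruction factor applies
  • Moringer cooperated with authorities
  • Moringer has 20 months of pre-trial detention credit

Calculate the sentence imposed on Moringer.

92 months

Leadership role enhancement: +6 months
Obstruction enhancement: +36 months
Adjusted term: 82 months + 6 months + 36 months = 124 months
Cooperation with authorities reduction: 10% of 124 months = 12 months (rounded down)
After reduction: 124 − 12 = 112 months
Less pre-trial detention credit: 112 months − 20 months = 92 months
Cap at 180 months: 92 months is within the cap, no reduction.
Minimum 37 months: 92 months meets the minimum, no increase.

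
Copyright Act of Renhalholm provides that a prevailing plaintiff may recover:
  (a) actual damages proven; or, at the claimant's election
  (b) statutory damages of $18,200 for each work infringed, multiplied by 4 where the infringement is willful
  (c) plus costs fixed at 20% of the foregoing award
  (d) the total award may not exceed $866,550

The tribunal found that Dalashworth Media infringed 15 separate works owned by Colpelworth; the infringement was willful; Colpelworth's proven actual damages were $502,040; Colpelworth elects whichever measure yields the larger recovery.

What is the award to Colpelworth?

Statutory damages: 15 × $18,200 = $273,000
Multiplied by 4: 4 × $273,000 = $1,092,000
Greater of actual damages ($502,040) or enhanced statutory damages ($1,092,000): $1,092,000
Costs: 20% of $1,092,000 = $218,400
Award plus costs: $1,092,000 + $218,400 = $1,310,400
Cap at $866,550: $1,310,400 exceeds the cap → $866,550

$866,550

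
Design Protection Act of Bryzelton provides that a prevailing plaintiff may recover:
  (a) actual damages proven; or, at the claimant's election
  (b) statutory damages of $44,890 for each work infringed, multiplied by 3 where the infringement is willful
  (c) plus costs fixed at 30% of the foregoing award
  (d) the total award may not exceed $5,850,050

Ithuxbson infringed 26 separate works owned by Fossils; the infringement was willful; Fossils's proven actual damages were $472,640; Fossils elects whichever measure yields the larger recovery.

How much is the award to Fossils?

Statutory damages: 26 × $44,890 = $1,167,140
Trebled: 3 × $1,167,140 = $3,501,420
Greater of actual damages ($472,640) or enhanced statutory damages ($3,501,420): $3,501,420
Costs: 30% of $3,501,420 = $1,050,426
Award plus costs: $3,501,420 + $1,050,426 = $4,551,846
Cap at $5,850,050: $4,551,846 is within the cap, no reduction.

Award: $4,551,846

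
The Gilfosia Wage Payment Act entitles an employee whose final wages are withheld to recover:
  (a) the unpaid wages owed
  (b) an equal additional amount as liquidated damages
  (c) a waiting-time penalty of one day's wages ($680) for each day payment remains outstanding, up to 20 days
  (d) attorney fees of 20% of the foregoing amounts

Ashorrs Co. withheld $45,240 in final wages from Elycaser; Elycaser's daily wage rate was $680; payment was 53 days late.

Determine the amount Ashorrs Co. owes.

Liquidated damages (equal amount): $45,240
Penalty days: min(53, 20) = 20
Waiting-time penalty: 20 × $680 = $13,600
Subtotal: $45,240 + $45,240 + $13,600 = $104,080
Attorney fees: 20% of $104,080 = $20,816
Total award: $104,080 + $20,816 = $124,896

$124,896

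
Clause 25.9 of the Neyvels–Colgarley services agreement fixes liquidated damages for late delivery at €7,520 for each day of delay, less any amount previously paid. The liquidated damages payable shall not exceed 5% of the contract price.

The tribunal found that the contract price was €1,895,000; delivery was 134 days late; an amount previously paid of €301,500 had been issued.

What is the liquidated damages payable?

Per-day damages: 134 × €7,520 = €1,007,680
Less amount previously paid: €1,007,680 − €301,500 = €706,180
Cap: 5% of €1,895,000 = €94,750
Cap at €94,750: €706,180 exceeds the cap → €94,750

€94,750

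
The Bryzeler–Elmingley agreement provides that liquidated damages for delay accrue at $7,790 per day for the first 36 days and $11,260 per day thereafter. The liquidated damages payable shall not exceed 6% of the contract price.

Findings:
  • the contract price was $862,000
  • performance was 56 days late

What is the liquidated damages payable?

First 36 days: 36 × $7,790 = $280,440
Remaining days: (56 − 36) × $11,260 = $225,200
Accrued per-day damages: $280,440 + $225,200 = $505,640
Cap: 6% of $862,000 = $51,720
Cap at $51,720: $505,640 exceeds the cap → $51,720

$51,720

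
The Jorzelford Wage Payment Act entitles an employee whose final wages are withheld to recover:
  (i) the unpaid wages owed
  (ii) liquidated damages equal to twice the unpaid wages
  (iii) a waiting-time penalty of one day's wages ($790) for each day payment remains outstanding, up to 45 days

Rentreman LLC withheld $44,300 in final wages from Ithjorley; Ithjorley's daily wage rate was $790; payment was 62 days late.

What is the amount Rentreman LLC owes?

$168,450

Doubled: 2 × $44,300 = $88,600
Penalty days: min(62, 45) = 45
Waiting-time penalty: 45 × $790 = $35,550
Total award: $44,300 + $88,600 + $35,550 = $168,450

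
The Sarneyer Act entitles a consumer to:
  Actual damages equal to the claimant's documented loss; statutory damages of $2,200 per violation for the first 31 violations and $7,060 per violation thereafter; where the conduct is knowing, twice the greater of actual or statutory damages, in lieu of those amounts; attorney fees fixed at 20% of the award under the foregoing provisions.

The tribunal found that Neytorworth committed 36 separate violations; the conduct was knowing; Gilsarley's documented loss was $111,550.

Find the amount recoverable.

First 31 violations: 31 × $2,200 = $68,200
Remaining violations: (36 − 31) × $7,060 = $35,300
Statutory damages: $68,200 + $35,300 = $103,500
Greater of actual damages ($111,550) or statutory damages ($103,500): $111,550
Doubled: 2 × $111,550 = $223,100
Attorney fees: 20% of $223,100 = $44,620
Total recovery: $223,100 + $44,620 = $267,720

$267,720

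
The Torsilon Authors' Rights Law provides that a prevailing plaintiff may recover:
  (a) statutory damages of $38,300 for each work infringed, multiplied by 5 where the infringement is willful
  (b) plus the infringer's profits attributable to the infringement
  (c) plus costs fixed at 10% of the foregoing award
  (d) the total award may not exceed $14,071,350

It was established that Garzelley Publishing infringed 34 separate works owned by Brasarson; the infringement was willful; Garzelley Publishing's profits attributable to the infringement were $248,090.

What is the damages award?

Statutory damages: 34 × $38,300 = $1,302,200
Multiplied by 5: 5 × $1,302,200 = $6,511,000
Combined award: $6,511,000 + $248,090 = $6,759,090
Costs: 10% of $6,759,090 = $675,909
Award plus costs: $6,759,090 + $675,909 = $7,434,999
Cap at $14,071,350: $7,434,999 is within the cap, no reduction.

Award: $7,434,999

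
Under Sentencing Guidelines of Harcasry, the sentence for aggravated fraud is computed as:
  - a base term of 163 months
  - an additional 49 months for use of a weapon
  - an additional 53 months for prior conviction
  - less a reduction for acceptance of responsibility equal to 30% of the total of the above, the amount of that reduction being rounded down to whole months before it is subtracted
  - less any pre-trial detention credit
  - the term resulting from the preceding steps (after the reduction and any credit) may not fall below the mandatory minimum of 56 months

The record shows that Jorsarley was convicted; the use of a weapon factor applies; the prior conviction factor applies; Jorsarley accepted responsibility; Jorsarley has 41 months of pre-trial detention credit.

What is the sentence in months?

145 months

Use of a weapon enhancement: +49 months
Prior conviction enhancement: +53 months
Adjusted term: 163 months + 49 months + 53 months = 265 months
Acceptance of responsibility reduction: 30% of 265 months = 79 months (rounded down)
After reduction: 265 − 79 = 186 months
Less pre-trial detention credit: 186 months − 41 months = 145 months
Minimum 56 months: 145 months meets the minimum, no increase.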